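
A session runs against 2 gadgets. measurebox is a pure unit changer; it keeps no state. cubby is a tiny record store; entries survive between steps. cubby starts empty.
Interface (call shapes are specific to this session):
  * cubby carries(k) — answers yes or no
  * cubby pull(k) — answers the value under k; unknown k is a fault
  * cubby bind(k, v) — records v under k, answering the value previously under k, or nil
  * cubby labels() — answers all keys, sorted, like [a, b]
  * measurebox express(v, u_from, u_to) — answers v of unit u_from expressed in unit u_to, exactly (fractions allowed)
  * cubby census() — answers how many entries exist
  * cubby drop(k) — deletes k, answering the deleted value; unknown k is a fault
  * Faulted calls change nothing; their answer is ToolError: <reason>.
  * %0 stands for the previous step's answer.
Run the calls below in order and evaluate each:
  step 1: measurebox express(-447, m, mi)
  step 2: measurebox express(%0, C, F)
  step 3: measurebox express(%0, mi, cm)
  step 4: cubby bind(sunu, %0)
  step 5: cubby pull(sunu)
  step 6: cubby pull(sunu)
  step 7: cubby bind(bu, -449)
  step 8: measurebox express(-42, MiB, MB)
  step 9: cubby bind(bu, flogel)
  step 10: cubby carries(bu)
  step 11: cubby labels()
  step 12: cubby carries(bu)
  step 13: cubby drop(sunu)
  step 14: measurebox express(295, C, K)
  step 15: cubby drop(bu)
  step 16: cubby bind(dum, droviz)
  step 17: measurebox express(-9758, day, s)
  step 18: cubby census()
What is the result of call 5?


Answer: 25347204/5

Derivation:
I use measurebox express passing v=-447, u_from=m, u_to=mi, — result: -18625/67056.
Using measurebox express passing v=%0, u_from=C, u_to=F: 704089/22352.
Invoking measurebox express passing v=%0, u_from=mi, u_to=cm, → 25347204/5.
Next I call cubby bind passing k=sunu, v=%0, which returns nil.
Using cubby pull passing k=sunu, → 25347204/5.
I run cubby pull passing k=sunu, which returns 25347204/5.
Calling cubby bind passing k=bu, v=-449, — result: nil.
I call measurebox express passing v=-42, u_from=MiB, u_to=MB, and observe -688128/15625.
I use cubby bind passing k=bu, v=flogel, yielding -449.
I call cubby carries passing k=bu: yes.
I invoke cubby labels(), and get [bu, sunu].
Calling cubby carries passing k=bu, and observe yes.
I run cubby drop passing k=sunu, giving 25347204/5.
I call measurebox express passing v=295, u_from=C, u_to=K, and see 11363/20.
Next I call cubby drop passing k=bu, → flogel.
I call cubby bind passing k=dum, v=droviz, and observe nil.
I try measurebox express passing v=-9758, u_from=day, u_to=s, — result: -843091200.
Invoking cubby census(), which returns 1.


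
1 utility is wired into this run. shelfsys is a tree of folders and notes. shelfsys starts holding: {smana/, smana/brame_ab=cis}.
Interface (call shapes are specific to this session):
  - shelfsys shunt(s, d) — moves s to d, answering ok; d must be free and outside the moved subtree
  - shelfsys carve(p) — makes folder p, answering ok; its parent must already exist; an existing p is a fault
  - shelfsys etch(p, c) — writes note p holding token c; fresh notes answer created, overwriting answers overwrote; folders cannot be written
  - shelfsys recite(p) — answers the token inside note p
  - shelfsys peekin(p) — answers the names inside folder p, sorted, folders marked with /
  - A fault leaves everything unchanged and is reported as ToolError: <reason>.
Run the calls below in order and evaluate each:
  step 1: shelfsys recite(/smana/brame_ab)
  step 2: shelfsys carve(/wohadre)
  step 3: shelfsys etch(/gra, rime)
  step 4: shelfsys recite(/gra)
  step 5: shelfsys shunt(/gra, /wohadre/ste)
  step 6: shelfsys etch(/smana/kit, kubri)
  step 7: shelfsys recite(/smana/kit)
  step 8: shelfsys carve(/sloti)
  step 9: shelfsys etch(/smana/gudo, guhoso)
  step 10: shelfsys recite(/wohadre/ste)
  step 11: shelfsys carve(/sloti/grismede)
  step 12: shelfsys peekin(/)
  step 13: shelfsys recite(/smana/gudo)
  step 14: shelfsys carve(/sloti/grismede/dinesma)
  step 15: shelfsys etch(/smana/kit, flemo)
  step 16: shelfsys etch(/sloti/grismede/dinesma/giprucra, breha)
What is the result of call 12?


→ shelfsys recite(p→/smana/brame_ab)
← cis
→ shelfsys carve(p→/wohadre)
← ok
→ shelfsys etch(p→/gra, c→rime)
← created
→ shelfsys recite(p→/gra)
← rime
→ shelfsys shunt(s→/gra, d→/wohadre/ste)
← ok
→ shelfsys etch(p→/smana/kit, c→kubri)
← created
→ shelfsys recite(p→/smana/kit)
← kubri
→ shelfsys carve(p→/sloti)
← ok
→ shelfsys etch(p→/smana/gudo, c→guhoso)
← created
→ shelfsys recite(p→/wohadre/ste)
← rime
→ shelfsys carve(p→/sloti/grismede)
← ok
→ shelfsys peekin(p→/)
← [sloti/, smana/, wohadre/]
→ shelfsys recite(p→/smana/gudo)
← guhoso
→ shelfsys carve(p→/sloti/grismede/dinesma)
← ok
→ shelfsys etch(p→/smana/kit, c→flemo)
← overwrote
→ shelfsys etch(p→/sloti/grismede/dinesma/giprucra, c→breha)
← created

Answer: [sloti/, smana/, wohadre/]


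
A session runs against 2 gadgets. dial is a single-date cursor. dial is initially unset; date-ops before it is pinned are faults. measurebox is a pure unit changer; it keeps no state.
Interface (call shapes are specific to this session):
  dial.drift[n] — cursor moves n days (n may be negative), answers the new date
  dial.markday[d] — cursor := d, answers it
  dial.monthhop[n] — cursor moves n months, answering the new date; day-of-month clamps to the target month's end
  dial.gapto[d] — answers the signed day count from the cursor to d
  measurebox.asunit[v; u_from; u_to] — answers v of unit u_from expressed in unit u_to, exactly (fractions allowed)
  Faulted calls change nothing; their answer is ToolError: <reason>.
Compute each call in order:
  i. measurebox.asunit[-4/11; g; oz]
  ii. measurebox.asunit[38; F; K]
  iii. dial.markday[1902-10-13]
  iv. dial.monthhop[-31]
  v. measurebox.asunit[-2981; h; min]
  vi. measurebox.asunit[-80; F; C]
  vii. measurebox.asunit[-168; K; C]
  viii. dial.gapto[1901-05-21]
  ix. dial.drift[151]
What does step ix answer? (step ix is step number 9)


Answer: 1900-08-11

Derivation:
! 1. measurebox.asunit(v=-4/11, u_from=g, u_to=oz) == -6400000/498951607
! 2. measurebox.asunit(v=38, u_from=F, u_to=K) == 16589/60
! 3. dial.markday(d=1902-10-13) == 1902-10-13
! 4. dial.monthhop(n=-31) == 1900-03-13
! 5. measurebox.asunit(v=-2981, u_from=h, u_to=min) == -178860
! 6. measurebox.asunit(v=-80, u_from=F, u_to=C) == -560/9
! 7. measurebox.asunit(v=-168, u_from=K, u_to=C) == -8823/20
! 8. dial.gapto(d=1901-05-21) == 434
! 9. dial.drift(n=151) == 1900-08-11


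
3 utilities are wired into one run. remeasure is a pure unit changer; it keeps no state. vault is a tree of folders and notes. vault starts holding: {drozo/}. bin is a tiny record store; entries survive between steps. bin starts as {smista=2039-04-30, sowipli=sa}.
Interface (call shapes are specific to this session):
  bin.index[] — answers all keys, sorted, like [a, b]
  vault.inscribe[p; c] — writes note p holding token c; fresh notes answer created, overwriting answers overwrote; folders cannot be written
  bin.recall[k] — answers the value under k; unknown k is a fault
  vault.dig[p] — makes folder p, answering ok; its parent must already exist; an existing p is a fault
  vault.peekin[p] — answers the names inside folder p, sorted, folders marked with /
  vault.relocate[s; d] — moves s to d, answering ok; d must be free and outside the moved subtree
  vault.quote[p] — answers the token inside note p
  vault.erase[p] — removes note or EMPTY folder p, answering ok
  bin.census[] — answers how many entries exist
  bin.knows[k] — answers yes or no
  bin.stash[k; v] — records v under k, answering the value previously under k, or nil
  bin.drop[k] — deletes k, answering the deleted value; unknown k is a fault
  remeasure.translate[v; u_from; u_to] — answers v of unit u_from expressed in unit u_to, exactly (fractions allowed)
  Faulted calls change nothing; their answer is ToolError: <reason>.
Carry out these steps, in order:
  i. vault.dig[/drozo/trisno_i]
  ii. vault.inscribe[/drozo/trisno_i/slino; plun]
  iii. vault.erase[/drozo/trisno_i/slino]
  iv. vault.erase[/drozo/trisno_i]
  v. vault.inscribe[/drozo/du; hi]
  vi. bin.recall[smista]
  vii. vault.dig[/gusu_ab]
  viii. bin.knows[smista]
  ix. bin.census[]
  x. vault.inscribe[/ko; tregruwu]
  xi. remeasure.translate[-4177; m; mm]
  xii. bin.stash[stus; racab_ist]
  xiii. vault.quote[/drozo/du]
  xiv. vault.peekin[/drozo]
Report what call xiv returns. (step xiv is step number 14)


-- dig(p='/drozo/trisno_i') == ok
-- inscribe(p='/drozo/trisno_i/slino', c='plun') == created
-- erase(p='/drozo/trisno_i/slino') == ok
-- erase(p='/drozo/trisno_i') == ok
-- inscribe(p='/drozo/du', c='hi') == created
-- recall(k='smista') == 2039-04-30
-- dig(p='/gusu_ab') == ok
-- knows(k='smista') == yes
-- census() == 2
-- inscribe(p='/ko', c='tregruwu') == created
-- translate(v='-4177', u_from='m', u_to='mm') == -4177000
-- stash(k='stus', v='racab_ist') == nil
-- quote(p='/drozo/du') == hi
-- peekin(p='/drozo') == [du]

Answer: [du]


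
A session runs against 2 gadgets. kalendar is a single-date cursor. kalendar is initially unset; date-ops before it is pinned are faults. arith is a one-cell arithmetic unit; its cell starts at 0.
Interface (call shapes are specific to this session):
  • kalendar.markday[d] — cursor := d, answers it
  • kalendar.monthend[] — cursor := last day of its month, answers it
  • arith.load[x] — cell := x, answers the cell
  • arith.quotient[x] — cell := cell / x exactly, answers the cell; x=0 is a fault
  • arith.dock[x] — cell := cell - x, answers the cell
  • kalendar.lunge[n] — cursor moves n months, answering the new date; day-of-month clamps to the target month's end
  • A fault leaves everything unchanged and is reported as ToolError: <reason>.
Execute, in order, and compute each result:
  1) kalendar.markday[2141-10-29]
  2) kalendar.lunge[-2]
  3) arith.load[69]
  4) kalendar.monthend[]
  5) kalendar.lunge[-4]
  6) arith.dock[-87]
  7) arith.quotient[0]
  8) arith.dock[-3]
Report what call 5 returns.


Answer: 2141-04-30

Derivation:
→ kalendar.markday(d='2141-10-29')
← 2141-10-29
→ kalendar.lunge(n='-2')
← 2141-08-29
→ arith.load(x='69')
← 69
→ kalendar.monthend()
← 2141-08-31
→ kalendar.lunge(n='-4')
← 2141-04-30
→ arith.dock(x='-87')
← 156
→ arith.quotient(x='0')
← ToolError: division by zero
→ arith.dock(x='-3')
← 159


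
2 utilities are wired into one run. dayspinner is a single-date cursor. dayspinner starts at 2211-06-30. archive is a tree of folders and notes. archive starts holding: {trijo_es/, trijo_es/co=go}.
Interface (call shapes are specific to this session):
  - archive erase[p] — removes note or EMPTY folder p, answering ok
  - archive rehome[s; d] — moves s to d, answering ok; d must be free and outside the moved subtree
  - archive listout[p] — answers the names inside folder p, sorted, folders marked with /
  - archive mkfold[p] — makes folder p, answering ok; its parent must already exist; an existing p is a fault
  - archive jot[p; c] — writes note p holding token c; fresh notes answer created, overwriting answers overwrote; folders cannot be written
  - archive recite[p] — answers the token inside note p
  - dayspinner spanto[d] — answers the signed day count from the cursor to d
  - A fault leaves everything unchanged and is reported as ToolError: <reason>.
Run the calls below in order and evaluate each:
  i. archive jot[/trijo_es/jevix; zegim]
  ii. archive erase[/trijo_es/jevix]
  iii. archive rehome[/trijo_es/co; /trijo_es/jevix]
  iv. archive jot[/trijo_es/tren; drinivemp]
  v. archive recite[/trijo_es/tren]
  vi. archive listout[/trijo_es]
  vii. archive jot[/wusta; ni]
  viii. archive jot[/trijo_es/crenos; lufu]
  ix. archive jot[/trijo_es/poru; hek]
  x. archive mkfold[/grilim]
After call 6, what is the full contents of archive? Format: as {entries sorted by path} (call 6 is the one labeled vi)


> archive jot p='/trijo_es/jevix' c='zegim'
= created
> archive erase p='/trijo_es/jevix'
= ok
> archive rehome s='/trijo_es/co' d='/trijo_es/jevix'
= ok
> archive jot p='/trijo_es/tren' c='drinivemp'
= created
> archive recite p='/trijo_es/tren'
= drinivemp
> archive listout p='/trijo_es'
= [jevix, tren]
> archive jot p='/wusta' c='ni'
= created
> archive jot p='/trijo_es/crenos' c='lufu'
= created
> archive jot p='/trijo_es/poru' c='hek'
= created
> archive mkfold p='/grilim'
= ok

Answer: {trijo_es/, trijo_es/jevix=go, trijo_es/tren=drinivemp}


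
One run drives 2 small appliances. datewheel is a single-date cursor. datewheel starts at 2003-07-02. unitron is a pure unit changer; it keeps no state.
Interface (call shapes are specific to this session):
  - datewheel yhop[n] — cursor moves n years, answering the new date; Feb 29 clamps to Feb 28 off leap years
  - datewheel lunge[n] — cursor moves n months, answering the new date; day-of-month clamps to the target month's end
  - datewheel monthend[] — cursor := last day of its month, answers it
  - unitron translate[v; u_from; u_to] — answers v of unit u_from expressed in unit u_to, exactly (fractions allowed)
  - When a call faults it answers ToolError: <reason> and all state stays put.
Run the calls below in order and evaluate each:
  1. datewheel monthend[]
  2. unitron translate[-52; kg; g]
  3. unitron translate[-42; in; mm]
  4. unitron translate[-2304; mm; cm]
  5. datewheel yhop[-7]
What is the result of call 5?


Answer: 1996-07-31

Derivation:
·→ datewheel monthend()
·← 2003-07-31
·→ unitron translate(-52, kg, g)
·← -52000
·→ unitron translate(-42, in, mm)
·← -5334/5
·→ unitron translate(-2304, mm, cm)
·← -1152/5
·→ datewheel yhop(-7)
·← 1996-07-31


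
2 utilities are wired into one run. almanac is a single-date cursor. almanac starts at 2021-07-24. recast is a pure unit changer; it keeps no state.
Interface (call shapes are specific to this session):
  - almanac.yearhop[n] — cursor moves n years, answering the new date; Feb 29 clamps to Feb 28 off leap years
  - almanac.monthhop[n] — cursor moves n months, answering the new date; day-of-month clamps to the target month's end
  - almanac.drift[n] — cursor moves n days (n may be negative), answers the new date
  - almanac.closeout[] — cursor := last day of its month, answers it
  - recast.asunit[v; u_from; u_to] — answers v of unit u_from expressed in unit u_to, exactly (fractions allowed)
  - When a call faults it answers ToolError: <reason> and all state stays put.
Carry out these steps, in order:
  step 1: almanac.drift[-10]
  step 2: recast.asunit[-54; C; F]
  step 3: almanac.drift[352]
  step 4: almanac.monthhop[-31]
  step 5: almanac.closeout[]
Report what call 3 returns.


Answer: 2022-07-01

Derivation:
·→ almanac.drift(n='-10')
·← 2021-07-14
·→ recast.asunit(v='-54', u_from='C', u_to='F')
·← -326/5
·→ almanac.drift(n='352')
·← 2022-07-01
·→ almanac.monthhop(n='-31')
·← 2019-12-01
·→ almanac.closeout()
·← 2019-12-31


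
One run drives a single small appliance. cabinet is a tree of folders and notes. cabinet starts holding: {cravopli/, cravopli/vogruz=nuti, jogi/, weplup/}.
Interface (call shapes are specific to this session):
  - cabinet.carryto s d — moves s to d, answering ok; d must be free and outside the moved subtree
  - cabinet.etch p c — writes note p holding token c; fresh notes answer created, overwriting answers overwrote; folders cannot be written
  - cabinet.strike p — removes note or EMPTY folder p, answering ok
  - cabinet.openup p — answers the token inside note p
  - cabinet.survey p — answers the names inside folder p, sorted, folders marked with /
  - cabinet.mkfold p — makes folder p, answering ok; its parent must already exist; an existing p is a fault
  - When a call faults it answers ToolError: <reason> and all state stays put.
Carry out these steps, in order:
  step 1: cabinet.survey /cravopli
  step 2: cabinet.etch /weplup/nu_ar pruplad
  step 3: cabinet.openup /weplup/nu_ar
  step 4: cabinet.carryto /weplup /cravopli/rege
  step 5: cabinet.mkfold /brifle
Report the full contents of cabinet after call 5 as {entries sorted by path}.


$ cabinet.survey p='/cravopli'
[out] [vogruz]
$ cabinet.etch p='/weplup/nu_ar' c='pruplad'
[out] created
$ cabinet.openup p='/weplup/nu_ar'
[out] pruplad
$ cabinet.carryto s='/weplup' d='/cravopli/rege'
[out] ok
$ cabinet.mkfold p='/brifle'
[out] ok

Answer: {brifle/, cravopli/, cravopli/rege/, cravopli/rege/nu_ar=pruplad, cravopli/vogruz=nuti, jogi/}


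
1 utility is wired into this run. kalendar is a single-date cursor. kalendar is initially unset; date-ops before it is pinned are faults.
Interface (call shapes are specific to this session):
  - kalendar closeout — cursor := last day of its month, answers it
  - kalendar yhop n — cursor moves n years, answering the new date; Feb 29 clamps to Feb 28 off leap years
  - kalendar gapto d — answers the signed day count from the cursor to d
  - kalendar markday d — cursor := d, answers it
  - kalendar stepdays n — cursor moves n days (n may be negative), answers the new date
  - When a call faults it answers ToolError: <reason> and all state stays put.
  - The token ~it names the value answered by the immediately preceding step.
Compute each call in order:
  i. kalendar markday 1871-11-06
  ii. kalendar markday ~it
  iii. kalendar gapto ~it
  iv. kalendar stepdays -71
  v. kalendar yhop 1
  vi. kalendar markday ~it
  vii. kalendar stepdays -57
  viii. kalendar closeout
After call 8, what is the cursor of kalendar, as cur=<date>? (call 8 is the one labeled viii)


$ kalendar markday d→1871-11-06
= 1871-11-06
$ kalendar markday d→~it
= 1871-11-06
$ kalendar gapto d→~it
= 0
$ kalendar stepdays n→-71
= 1871-08-27
$ kalendar yhop n→1
= 1872-08-27
$ kalendar markday d→~it
= 1872-08-27
$ kalendar stepdays n→-57
= 1872-07-01
$ kalendar closeout
= 1872-07-31

Answer: cur=1872-07-31


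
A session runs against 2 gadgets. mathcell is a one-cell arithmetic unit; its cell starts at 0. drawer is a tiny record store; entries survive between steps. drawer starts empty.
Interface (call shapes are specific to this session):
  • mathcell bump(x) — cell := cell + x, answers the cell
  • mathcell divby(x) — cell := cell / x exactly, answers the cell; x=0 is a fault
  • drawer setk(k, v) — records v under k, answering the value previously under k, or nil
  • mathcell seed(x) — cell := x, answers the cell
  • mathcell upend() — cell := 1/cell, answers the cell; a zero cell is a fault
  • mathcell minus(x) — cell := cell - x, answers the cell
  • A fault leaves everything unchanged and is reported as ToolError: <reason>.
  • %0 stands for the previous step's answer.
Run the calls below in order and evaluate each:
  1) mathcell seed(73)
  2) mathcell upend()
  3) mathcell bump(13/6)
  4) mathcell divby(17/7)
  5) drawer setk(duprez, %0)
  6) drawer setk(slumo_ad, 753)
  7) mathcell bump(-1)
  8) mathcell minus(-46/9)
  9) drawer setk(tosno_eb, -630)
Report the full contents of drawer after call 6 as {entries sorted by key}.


// 1. mathcell seed(x='73') => 73
// 2. mathcell upend() => 1/73
// 3. mathcell bump(x='13/6') => 955/438
// 4. mathcell divby(x='17/7') => 6685/7446
// 5. drawer setk(k='duprez', v='%0') => nil
// 6. drawer setk(k='slumo_ad', v='753') => nil
// 7. mathcell bump(x='-1') => -761/7446
// 8. mathcell minus(x='-46/9') => 111889/22338
// 9. drawer setk(k='tosno_eb', v='-630') => nil

Answer: {duprez=6685/7446, slumo_ad=753}


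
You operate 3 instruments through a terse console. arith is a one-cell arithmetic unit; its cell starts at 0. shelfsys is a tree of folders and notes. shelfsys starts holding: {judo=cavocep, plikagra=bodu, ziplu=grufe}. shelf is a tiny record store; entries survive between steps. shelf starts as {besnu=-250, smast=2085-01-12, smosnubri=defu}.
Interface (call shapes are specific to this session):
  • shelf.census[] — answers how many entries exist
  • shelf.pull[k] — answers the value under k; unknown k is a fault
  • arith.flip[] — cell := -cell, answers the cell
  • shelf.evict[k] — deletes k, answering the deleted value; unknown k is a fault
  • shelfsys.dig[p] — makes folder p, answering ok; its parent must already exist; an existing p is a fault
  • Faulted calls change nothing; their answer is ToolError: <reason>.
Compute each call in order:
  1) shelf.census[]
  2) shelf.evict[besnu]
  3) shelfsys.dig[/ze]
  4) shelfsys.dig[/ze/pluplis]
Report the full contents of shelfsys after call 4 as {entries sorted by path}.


Answer: {judo=cavocep, plikagra=bodu, ze/, ze/pluplis/, ziplu=grufe}

Derivation:
CALL shelf.census[]
RET  3
CALL shelf.evict[k: besnu]
RET  -250
CALL shelfsys.dig[p: /ze]
RET  ok
CALL shelfsys.dig[p: /ze/pluplis]
RET  ok


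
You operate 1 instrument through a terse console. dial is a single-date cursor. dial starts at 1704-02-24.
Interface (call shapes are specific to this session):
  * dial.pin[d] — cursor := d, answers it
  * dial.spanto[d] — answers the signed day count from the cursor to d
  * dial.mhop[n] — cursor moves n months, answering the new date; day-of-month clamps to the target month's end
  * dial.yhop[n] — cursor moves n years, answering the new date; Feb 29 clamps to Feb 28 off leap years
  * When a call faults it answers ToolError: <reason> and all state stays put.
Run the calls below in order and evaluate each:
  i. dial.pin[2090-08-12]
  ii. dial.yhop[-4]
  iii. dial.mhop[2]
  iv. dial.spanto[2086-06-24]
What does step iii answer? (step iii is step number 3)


Answer: 2086-10-12

Derivation:
# dial.pin(2090-08-12) == 2090-08-12
# dial.yhop(-4) == 2086-08-12
# dial.mhop(2) == 2086-10-12
# dial.spanto(2086-06-24) == -110


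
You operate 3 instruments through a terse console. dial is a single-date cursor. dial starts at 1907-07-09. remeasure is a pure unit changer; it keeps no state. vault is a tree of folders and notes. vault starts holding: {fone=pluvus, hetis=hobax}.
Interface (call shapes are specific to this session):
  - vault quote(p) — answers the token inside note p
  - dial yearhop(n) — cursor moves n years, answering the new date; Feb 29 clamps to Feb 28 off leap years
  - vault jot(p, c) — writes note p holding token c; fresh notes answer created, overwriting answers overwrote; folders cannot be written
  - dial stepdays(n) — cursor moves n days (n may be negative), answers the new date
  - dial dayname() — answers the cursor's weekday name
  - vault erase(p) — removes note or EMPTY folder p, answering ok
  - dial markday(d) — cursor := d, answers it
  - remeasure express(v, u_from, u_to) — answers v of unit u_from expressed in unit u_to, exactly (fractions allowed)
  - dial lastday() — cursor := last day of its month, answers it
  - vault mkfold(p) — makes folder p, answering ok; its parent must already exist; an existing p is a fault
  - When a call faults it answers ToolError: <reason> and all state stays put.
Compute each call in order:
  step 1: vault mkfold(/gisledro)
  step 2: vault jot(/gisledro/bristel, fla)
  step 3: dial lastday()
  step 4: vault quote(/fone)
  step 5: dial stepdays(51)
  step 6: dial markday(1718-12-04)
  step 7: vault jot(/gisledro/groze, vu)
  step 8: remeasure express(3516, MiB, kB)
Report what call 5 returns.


% 1. vault mkfold(p: /gisledro) -> ok
% 2. vault jot(p: /gisledro/bristel, c: fla) -> created
% 3. dial lastday() -> 1907-07-31
% 4. vault quote(p: /fone) -> pluvus
% 5. dial stepdays(n: 51) -> 1907-09-20
% 6. dial markday(d: 1718-12-04) -> 1718-12-04
% 7. vault jot(p: /gisledro/groze, c: vu) -> created
% 8. remeasure express(v: 3516, u_from: MiB, u_to: kB) -> 460849152/125

Answer: 1907-09-20


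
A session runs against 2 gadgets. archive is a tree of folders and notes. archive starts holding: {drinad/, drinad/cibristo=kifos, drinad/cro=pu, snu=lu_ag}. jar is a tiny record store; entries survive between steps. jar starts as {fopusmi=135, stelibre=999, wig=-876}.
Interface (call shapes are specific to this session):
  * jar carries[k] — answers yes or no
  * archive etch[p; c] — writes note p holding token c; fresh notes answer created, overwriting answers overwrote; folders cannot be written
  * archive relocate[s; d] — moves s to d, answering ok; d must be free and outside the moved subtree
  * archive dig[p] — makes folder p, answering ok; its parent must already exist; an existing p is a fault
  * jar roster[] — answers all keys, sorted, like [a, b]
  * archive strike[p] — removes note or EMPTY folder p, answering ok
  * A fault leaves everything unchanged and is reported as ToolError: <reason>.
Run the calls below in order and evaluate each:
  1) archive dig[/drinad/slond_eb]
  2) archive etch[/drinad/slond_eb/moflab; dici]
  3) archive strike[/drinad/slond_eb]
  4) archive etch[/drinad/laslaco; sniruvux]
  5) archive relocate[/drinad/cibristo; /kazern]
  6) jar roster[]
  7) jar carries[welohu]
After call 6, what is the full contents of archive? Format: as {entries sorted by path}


Answer: {drinad/, drinad/cro=pu, drinad/laslaco=sniruvux, drinad/slond_eb/, drinad/slond_eb/moflab=dici, kazern=kifos, snu=lu_ag}

Derivation:
Step: archive dig[/drinad/slond_eb]
Result: ok
Step: archive etch[/drinad/slond_eb/moflab; dici]
Result: created
Step: archive strike[/drinad/slond_eb]
Result: ToolError: not empty
Step: archive etch[/drinad/laslaco; sniruvux]
Result: created
Step: archive relocate[/drinad/cibristo; /kazern]
Result: ok
Step: jar roster[]
Result: [fopusmi, stelibre, wig]
Step: jar carries[welohu]
Result: no


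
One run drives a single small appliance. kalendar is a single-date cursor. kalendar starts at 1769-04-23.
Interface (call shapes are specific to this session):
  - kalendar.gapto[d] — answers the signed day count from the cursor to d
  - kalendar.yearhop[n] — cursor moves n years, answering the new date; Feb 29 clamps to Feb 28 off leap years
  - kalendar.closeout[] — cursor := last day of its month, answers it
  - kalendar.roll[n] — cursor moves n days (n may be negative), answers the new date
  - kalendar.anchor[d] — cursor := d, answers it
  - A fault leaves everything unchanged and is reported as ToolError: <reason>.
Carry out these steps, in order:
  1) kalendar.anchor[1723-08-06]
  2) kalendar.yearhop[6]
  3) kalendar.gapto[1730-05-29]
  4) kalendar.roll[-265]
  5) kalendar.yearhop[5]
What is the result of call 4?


Answer: 1728-11-14

Derivation:
>> kalendar.anchor(d='1723-08-06')
<< 1723-08-06
>> kalendar.yearhop(n='6')
<< 1729-08-06
>> kalendar.gapto(d='1730-05-29')
<< 296
>> kalendar.roll(n='-265')
<< 1728-11-14
>> kalendar.yearhop(n='5')
<< 1733-11-14


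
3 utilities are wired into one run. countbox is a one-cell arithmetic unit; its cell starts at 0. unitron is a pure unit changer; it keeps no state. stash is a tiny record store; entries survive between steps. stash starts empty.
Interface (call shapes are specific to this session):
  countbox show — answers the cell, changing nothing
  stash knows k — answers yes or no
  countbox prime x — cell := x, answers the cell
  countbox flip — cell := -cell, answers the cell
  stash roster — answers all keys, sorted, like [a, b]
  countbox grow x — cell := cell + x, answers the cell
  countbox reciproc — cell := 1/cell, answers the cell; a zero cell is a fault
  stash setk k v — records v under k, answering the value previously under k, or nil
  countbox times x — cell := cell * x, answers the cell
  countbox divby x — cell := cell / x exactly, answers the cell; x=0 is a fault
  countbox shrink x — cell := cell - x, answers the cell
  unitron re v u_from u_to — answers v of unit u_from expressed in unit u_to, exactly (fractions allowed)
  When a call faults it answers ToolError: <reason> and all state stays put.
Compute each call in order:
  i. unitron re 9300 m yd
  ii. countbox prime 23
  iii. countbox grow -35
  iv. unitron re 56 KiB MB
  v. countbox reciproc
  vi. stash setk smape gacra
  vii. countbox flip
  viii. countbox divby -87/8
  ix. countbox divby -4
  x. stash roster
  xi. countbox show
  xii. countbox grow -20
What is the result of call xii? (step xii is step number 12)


Do: unitron re[9300; m; yd]
See: 3875000/381
Do: countbox prime[23]
See: 23
Do: countbox grow[-35]
See: -12
Do: unitron re[56; KiB; MB]
See: 896/15625
Do: countbox reciproc[]
See: -1/12
Do: stash setk[smape; gacra]
See: nil
Do: countbox flip[]
See: 1/12
Do: countbox divby[-87/8]
See: -2/261
Do: countbox divby[-4]
See: 1/522
Do: stash roster[]
See: [smape]
Do: countbox show[]
See: 1/522
Do: countbox grow[-20]
See: -10439/522

Answer: -10439/522


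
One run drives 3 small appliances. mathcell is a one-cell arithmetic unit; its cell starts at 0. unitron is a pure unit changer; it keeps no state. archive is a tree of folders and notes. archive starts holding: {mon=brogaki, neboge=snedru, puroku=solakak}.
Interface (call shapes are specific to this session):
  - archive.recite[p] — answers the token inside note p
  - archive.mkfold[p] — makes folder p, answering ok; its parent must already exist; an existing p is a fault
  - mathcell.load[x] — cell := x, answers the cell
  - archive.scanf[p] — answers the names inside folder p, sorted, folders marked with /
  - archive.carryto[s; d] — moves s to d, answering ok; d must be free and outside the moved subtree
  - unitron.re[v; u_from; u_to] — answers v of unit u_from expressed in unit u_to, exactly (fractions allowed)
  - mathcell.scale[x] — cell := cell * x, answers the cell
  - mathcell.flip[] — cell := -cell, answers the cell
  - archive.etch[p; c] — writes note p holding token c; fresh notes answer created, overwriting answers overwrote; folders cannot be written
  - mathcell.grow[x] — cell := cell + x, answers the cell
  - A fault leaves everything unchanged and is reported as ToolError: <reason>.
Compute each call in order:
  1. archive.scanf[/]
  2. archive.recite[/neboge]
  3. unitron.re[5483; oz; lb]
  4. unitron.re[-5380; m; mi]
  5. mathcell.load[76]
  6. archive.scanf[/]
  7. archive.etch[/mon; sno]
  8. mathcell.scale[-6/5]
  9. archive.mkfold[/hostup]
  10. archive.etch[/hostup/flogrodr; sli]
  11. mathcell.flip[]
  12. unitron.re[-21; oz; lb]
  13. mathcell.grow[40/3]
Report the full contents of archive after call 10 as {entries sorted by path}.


I use archive.scanf on /, yielding [mon, neboge, puroku].
Calling archive.recite on /neboge, giving snedru.
Then unitron.re on 5483, oz, lb, giving 5483/16.
Then unitron.re on -5380, m, mi, and get -168125/50292.
I use mathcell.load on 76, which returns 76.
Next I call archive.scanf on /, and observe [mon, neboge, puroku].
I invoke archive.etch on /mon, sno, giving overwrote.
I run mathcell.scale on -6/5, giving -456/5.
I use archive.mkfold on /hostup, — result: ok.
Next I call archive.etch on /hostup/flogrodr, sli, yielding created.
Using mathcell.flip(): 456/5.
Then unitron.re on -21, oz, lb, giving -21/16.
Invoking mathcell.grow on 40/3, and observe 1568/15.

Answer: {hostup/, hostup/flogrodr=sli, mon=sno, neboge=snedru, puroku=solakak}


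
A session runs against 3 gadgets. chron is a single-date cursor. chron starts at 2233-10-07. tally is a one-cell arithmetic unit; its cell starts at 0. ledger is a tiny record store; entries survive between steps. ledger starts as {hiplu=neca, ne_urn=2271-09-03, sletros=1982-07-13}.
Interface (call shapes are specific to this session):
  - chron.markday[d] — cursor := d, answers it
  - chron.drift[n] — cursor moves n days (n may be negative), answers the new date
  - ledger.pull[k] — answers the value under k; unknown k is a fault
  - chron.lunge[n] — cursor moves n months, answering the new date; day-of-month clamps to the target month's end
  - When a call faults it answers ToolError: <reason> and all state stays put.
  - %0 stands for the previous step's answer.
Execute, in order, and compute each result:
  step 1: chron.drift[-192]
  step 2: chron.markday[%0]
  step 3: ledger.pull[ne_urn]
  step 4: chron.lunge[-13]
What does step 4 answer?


Answer: 2232-02-29

Derivation:
$ drift -192
[out] 2233-03-29
$ markday %0
[out] 2233-03-29
$ pull ne_urn
[out] 2271-09-03
$ lunge -13
[out] 2232-02-29


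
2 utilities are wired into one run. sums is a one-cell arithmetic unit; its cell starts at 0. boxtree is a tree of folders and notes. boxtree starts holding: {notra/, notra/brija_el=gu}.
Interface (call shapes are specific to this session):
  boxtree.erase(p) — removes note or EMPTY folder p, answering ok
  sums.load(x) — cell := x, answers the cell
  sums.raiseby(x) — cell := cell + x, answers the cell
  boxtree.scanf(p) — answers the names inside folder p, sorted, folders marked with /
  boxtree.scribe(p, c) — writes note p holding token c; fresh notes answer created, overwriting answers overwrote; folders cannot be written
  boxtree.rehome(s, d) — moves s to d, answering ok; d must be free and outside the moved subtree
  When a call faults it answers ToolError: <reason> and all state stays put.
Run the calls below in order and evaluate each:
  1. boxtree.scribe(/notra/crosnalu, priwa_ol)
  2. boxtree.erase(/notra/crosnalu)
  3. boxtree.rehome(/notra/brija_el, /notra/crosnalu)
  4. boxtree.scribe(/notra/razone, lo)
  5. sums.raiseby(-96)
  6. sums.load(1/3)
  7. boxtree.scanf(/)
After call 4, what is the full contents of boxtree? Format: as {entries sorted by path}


>>> boxtree.scribe /notra/crosnalu priwa_ol
[out] created
>>> boxtree.erase /notra/crosnalu
[out] ok
>>> boxtree.rehome /notra/brija_el /notra/crosnalu
[out] ok
>>> boxtree.scribe /notra/razone lo
[out] created
>>> sums.raiseby -96
[out] -96
>>> sums.load 1/3
[out] 1/3
>>> boxtree.scanf /
[out] [notra/]

Answer: {notra/, notra/crosnalu=gu, notra/razone=lo}


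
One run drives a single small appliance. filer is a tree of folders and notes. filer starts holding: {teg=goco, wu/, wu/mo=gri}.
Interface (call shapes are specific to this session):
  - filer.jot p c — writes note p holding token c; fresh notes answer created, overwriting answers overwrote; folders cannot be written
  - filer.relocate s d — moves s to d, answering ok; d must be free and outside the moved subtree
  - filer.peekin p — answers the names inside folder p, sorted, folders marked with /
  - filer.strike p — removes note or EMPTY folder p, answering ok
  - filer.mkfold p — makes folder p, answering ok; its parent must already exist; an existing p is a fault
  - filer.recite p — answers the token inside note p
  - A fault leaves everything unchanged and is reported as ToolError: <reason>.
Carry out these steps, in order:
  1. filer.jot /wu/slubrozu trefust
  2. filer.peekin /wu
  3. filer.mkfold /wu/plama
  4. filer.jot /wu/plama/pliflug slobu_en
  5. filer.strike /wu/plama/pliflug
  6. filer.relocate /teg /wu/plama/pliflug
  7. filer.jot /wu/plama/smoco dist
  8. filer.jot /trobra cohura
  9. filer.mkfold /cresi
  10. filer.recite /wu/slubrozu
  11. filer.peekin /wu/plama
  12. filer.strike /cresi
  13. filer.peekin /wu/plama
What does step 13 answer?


-> jot(p=/wu/slubrozu, c=trefust)
<- created
-> peekin(p=/wu)
<- [mo, slubrozu]
-> mkfold(p=/wu/plama)
<- ok
-> jot(p=/wu/plama/pliflug, c=slobu_en)
<- created
-> strike(p=/wu/plama/pliflug)
<- ok
-> relocate(s=/teg, d=/wu/plama/pliflug)
<- ok
-> jot(p=/wu/plama/smoco, c=dist)
<- created
-> jot(p=/trobra, c=cohura)
<- created
-> mkfold(p=/cresi)
<- ok
-> recite(p=/wu/slubrozu)
<- trefust
-> peekin(p=/wu/plama)
<- [pliflug, smoco]
-> strike(p=/cresi)
<- ok
-> peekin(p=/wu/plama)
<- [pliflug, smoco]

Answer: [pliflug, smoco]


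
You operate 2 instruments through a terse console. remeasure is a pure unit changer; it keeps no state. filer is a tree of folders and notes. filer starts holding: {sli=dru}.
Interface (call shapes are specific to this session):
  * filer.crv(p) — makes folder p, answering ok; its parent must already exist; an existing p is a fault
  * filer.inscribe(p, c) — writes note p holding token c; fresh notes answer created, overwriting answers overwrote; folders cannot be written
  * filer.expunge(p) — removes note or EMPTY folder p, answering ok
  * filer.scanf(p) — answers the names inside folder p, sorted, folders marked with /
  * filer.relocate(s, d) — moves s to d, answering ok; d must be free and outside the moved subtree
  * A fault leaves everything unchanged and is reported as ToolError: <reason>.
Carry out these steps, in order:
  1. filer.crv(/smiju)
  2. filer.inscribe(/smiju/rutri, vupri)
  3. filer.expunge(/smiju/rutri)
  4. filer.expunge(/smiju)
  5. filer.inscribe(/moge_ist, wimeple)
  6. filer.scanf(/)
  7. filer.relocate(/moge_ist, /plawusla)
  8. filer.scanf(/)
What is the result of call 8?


Answer: [plawusla, sli]

Derivation:
Step: crv[p='/smiju']
Result: ok
Step: inscribe[p='/smiju/rutri'; c='vupri']
Result: created
Step: expunge[p='/smiju/rutri']
Result: ok
Step: expunge[p='/smiju']
Result: ok
Step: inscribe[p='/moge_ist'; c='wimeple']
Result: created
Step: scanf[p='/']
Result: [moge_ist, sli]
Step: relocate[s='/moge_ist'; d='/plawusla']
Result: ok
Step: scanf[p='/']
Result: [plawusla, sli]


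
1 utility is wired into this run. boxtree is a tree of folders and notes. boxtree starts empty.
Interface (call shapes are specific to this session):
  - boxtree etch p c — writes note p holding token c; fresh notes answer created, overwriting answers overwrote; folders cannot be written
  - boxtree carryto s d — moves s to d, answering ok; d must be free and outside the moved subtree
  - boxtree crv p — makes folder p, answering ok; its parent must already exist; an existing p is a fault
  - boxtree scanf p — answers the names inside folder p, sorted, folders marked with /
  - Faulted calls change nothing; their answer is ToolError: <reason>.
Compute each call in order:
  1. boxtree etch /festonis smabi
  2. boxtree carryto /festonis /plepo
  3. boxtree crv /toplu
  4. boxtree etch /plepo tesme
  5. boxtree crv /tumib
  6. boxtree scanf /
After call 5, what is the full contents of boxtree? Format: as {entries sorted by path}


Step: boxtree etch[p: /festonis; c: smabi]
Result: created
Step: boxtree carryto[s: /festonis; d: /plepo]
Result: ok
Step: boxtree crv[p: /toplu]
Result: ok
Step: boxtree etch[p: /plepo; c: tesme]
Result: overwrote
Step: boxtree crv[p: /tumib]
Result: ok
Step: boxtree scanf[p: /]
Result: [plepo, toplu/, tumib/]

Answer: {plepo=tesme, toplu/, tumib/}


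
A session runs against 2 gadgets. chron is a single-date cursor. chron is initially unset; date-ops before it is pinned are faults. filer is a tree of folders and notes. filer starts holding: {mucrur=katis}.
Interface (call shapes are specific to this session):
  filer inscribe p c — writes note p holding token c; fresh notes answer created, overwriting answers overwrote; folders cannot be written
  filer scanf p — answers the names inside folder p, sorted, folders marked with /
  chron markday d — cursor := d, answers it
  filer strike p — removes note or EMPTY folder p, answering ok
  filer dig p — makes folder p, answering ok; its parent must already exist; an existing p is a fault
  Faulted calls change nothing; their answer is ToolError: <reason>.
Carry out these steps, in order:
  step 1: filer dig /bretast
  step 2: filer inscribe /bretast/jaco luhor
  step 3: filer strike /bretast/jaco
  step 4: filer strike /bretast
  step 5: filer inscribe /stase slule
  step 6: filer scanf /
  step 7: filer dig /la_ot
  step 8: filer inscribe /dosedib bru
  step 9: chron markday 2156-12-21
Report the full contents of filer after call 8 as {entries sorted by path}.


% filer dig(p: /bretast) : ok
% filer inscribe(p: /bretast/jaco, c: luhor) : created
% filer strike(p: /bretast/jaco) : ok
% filer strike(p: /bretast) : ok
% filer inscribe(p: /stase, c: slule) : created
% filer scanf(p: /) : [mucrur, stase]
% filer dig(p: /la_ot) : ok
% filer inscribe(p: /dosedib, c: bru) : created
% chron markday(d: 2156-12-21) : 2156-12-21

Answer: {dosedib=bru, la_ot/, mucrur=katis, stase=slule}


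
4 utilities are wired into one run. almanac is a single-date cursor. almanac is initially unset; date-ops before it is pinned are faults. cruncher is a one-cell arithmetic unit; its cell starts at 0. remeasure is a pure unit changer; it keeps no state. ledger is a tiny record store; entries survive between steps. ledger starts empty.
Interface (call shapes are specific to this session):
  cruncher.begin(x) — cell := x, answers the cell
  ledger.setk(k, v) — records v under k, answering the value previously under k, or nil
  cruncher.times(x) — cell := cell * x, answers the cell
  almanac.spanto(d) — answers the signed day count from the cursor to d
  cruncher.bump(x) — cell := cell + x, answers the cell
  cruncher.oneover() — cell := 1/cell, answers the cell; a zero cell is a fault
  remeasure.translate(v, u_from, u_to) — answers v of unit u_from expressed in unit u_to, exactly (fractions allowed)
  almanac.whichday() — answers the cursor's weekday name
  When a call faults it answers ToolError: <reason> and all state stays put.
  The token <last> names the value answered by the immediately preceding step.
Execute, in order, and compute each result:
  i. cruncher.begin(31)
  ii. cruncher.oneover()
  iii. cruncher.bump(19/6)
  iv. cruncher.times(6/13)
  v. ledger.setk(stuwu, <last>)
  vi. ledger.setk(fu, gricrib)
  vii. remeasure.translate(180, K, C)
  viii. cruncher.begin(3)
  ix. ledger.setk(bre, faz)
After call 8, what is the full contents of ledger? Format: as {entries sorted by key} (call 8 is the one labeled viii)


Answer: {fu=gricrib, stuwu=595/403}

Derivation:
Do: begin[x='31']
See: 31
Do: oneover[]
See: 1/31
Do: bump[x='19/6']
See: 595/186
Do: times[x='6/13']
See: 595/403
Do: setk[k='stuwu'; v='<last>']
See: nil
Do: setk[k='fu'; v='gricrib']
See: nil
Do: translate[v='180'; u_from='K'; u_to='C']
See: -1863/20
Do: begin[x='3']
See: 3
Do: setk[k='bre'; v='faz']
See: nil
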